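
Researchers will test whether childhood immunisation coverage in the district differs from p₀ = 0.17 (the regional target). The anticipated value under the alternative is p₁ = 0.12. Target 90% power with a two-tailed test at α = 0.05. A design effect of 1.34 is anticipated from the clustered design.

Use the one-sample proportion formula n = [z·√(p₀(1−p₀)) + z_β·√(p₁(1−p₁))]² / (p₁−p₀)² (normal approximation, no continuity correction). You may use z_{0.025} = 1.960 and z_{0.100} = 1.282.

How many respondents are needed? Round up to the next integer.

n = 713

n = [z_{α/2}·√(p₀q₀) + z_β·√(p₁q₁)]² / (p₁ − p₀)²
  = [1.960·√(0.17·0.83) + 1.282·√(0.12·0.88)]² / (-0.05)²
  = [1.960·0.3756 + 1.282·0.3250]² / 0.0025
  = [1.1528]² / 0.0025
  = 531.62
Design effect: 1.34 × 531.62 = 712.37.
Round up → n = 713.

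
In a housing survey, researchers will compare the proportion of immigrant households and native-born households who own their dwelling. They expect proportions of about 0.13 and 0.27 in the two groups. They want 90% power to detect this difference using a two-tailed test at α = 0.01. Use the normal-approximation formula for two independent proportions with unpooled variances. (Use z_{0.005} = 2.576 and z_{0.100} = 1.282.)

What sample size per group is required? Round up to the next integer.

n = 236 per group

n = (z_{α/2} + z_β)² · [p₁(1−p₁) + p₂(1−p₂)] / (p₁ − p₂)²
  = (2.576 + 1.282)² · (0.13·0.87 + 0.27·0.73) / (-0.14)²
  = (3.858)² · (0.1131 + 0.1971) / 0.0196
  = 14.8842 · 0.3102 / 0.0196
  = 235.56
Round up → n = 236 per group.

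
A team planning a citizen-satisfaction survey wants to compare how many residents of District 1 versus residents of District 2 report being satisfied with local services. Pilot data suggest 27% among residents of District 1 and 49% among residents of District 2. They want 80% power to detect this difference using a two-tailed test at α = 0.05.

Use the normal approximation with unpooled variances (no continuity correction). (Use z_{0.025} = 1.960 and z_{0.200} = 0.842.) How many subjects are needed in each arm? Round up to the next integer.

n = 73 per group

n = (z_{α/2} + z_β)² · [p₁(1−p₁) + p₂(1−p₂)] / (p₁ − p₂)²
  = (1.960 + 0.842)² · (0.27·0.73 + 0.49·0.51) / (-0.22)²
  = (2.802)² · (0.1971 + 0.2499) / 0.0484
  = 7.8512 · 0.4470 / 0.0484
  = 72.51
Round up → n = 73 per group.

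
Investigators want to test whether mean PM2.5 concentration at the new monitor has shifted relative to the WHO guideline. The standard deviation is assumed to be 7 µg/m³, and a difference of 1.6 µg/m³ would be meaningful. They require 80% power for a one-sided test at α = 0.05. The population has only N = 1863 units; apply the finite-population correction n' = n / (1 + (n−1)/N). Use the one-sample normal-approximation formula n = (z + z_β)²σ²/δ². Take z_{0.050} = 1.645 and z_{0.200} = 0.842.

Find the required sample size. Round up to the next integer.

n = 112

n = (z_α + z_β)² · σ² / δ²
  = (1.645 + 0.842)² · 7² / 1.6²
  = 6.1852 · 49 / 2.56
  = 118.39
Finite-population correction (N = 1863): 118.39 / (1 + (118.39 − 1)/1863) = 111.37.
Round up → n = 112.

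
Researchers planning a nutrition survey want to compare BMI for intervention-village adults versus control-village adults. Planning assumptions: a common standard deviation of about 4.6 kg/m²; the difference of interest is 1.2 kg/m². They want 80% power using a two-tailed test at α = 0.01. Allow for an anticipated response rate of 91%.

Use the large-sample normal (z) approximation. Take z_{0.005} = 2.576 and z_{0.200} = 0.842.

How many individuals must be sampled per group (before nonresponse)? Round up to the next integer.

n = (z_{α/2} + z_β)² · (σ₁² + σ₂²) / δ²
  = (2.576 + 0.842)² · (2·4.6² = 42.32) / 1.2²
  = 11.6827 · 42.32 / 1.44
  = 343.34
Adjust for 91% response: 343.34 / 0.91 = 377.30.
Round up → n = 378 per group.

n = 378 per group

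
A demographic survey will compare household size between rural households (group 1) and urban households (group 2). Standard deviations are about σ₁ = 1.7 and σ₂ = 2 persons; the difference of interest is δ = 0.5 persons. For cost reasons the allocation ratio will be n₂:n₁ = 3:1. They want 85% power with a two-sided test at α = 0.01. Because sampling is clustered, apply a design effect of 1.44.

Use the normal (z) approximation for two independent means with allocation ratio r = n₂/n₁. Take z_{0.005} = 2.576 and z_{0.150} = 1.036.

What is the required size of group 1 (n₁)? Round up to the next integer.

n₁ = 318

n₁ = (z_{α/2} + z_β)² · (σ₁² + σ₂²/r) / δ²
   = (2.576 + 1.036)² · (1.7² + 2²/3) / 0.5²
   = 13.0465 · (2.89 + 1.3333) / 0.25
   = 13.0465 · 4.2233 / 0.25
   = 220.40
Design effect: 1.44 × 220.40 = 317.38.
Round up → n₁ = 318; n₂ = r·n₁ = 3 × 318 = 954.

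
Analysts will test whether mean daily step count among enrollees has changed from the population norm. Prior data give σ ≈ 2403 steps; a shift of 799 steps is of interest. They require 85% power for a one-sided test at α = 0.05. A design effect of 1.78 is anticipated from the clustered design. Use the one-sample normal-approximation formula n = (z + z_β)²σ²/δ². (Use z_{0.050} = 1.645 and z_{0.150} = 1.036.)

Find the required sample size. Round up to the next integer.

n = 116

n = (z_α + z_β)² · σ² / δ²
  = (1.645 + 1.036)² · 2403² / 799²
  = 7.1878 · 5774409 / 638401
  = 65.01
Design effect: 1.78 × 65.01 = 115.73.
Round up → n = 116.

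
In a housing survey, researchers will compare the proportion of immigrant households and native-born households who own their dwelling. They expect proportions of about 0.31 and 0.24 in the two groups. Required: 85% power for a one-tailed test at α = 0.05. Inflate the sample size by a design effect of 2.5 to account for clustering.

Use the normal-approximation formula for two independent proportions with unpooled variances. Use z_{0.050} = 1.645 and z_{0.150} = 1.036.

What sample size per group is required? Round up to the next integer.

n = 1454 per group

n = (z_α + z_β)² · [p₁(1−p₁) + p₂(1−p₂)] / (p₁ − p₂)²
  = (1.645 + 1.036)² · (0.31·0.69 + 0.24·0.76) / (0.07)²
  = (2.681)² · (0.2139 + 0.1824) / 0.0049
  = 7.1878 · 0.3963 / 0.0049
  = 581.33
Design effect: 2.5 × 581.33 = 1453.32.
Round up → n = 1454 per group.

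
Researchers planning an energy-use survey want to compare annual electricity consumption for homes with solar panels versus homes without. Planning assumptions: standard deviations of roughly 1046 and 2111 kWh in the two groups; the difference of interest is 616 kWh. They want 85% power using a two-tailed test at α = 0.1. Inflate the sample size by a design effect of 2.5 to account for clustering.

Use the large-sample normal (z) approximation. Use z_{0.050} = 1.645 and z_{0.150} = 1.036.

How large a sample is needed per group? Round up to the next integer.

n = 263 per group

n = (z_{α/2} + z_β)² · (σ₁² + σ₂²) / δ²
  = (1.645 + 1.036)² · (1046² + 2111² = 5550437) / 616²
  = 7.1878 · 5550437 / 379456
  = 105.14
Design effect: 2.5 × 105.14 = 262.84.
Round up → n = 263 per group.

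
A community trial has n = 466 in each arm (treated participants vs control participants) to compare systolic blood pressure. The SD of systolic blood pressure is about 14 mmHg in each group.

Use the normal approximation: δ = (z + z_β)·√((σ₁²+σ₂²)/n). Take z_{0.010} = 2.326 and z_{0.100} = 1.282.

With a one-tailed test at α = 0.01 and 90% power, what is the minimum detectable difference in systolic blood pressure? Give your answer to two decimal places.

δ = (z_α + z_β) · √((σ₁²+σ₂²)/n)
  = (2.326 + 1.282) · √(392/466)
  = 3.608 · √0.8412
  = 3.608 · 0.9172
  = 3.3092

Minimum detectable difference ≈ 3.31 mmHg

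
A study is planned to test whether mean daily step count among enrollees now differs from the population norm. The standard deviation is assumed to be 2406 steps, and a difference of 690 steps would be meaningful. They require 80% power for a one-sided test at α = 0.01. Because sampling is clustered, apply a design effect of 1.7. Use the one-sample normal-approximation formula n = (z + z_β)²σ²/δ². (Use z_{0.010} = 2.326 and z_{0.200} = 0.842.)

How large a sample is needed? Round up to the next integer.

n = (z_α + z_β)² · σ² / δ²
  = (2.326 + 0.842)² · 2406² / 690²
  = 10.0362 · 5788836 / 476100
  = 122.03
Design effect: 1.7 × 122.03 = 207.45.
Round up → n = 208.

n = 208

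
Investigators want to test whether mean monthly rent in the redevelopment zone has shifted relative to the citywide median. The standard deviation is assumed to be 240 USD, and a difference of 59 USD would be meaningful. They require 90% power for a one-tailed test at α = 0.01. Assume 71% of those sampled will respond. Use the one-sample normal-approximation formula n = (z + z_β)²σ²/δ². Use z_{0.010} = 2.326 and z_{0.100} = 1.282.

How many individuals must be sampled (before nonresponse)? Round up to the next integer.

n = 304

n = (z_α + z_β)² · σ² / δ²
  = (2.326 + 1.282)² · 240² / 59²
  = 13.0177 · 57600 / 3481
  = 215.40
Adjust for 71% response: 215.40 / 0.71 = 303.38.
Round up → n = 304.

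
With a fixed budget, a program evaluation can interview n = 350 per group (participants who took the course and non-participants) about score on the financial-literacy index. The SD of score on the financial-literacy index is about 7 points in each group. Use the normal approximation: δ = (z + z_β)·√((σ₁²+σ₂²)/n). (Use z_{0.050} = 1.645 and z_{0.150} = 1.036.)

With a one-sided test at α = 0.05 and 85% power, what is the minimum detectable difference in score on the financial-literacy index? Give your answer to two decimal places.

Minimum detectable difference ≈ 1.42 points

δ = (z_α + z_β) · √((σ₁²+σ₂²)/n)
  = (1.645 + 1.036) · √(98/350)
  = 2.681 · √0.28
  = 2.681 · 0.5292
  = 1.4187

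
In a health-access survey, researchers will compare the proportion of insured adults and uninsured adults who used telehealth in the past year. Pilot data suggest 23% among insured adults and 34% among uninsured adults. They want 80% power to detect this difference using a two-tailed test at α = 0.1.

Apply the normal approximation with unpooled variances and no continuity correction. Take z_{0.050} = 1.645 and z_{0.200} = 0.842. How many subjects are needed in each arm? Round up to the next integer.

n = 206 per group

n = (z_{α/2} + z_β)² · [p₁(1−p₁) + p₂(1−p₂)] / (p₁ − p₂)²
  = (1.645 + 0.842)² · (0.23·0.77 + 0.34·0.66) / (-0.11)²
  = (2.487)² · (0.1771 + 0.2244) / 0.0121
  = 6.1852 · 0.4015 / 0.0121
  = 205.24
Round up → n = 206 per group.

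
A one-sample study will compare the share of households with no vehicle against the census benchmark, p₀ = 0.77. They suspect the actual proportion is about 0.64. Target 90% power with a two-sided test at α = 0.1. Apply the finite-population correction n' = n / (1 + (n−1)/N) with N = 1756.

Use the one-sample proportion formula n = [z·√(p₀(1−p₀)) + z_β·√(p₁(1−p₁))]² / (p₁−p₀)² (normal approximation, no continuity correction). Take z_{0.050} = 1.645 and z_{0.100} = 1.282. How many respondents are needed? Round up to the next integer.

n = 96

n = [z_{α/2}·√(p₀q₀) + z_β·√(p₁q₁)]² / (p₁ − p₀)²
  = [1.645·√(0.77·0.23) + 1.282·√(0.64·0.36)]² / (-0.13)²
  = [1.645·0.4208 + 1.282·0.4800]² / 0.0169
  = [1.3076]² / 0.0169
  = 101.18
Finite-population correction (N = 1756): 101.18 / (1 + (101.18 − 1)/1756) = 95.72.
Round up → n = 96.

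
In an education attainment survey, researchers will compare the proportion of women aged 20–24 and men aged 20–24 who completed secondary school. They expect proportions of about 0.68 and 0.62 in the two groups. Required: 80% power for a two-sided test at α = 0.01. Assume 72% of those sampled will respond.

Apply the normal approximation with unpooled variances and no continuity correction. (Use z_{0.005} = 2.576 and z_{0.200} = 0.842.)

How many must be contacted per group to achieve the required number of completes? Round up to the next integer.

n = (z_{α/2} + z_β)² · [p₁(1−p₁) + p₂(1−p₂)] / (p₁ − p₂)²
  = (2.576 + 0.842)² · (0.68·0.32 + 0.62·0.38) / (0.06)²
  = (3.418)² · (0.2176 + 0.2356) / 0.0036
  = 11.6827 · 0.4532 / 0.0036
  = 1470.73
Adjust for 72% response: 1470.73 / 0.72 = 2042.67.
Round up → n = 2043 per group.

n = 2043 per group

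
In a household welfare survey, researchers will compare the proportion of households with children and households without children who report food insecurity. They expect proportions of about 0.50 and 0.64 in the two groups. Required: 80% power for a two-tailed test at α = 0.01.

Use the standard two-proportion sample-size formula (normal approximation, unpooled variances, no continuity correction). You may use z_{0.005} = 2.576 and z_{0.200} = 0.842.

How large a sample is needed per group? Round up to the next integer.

n = 287 per group

n = (z_{α/2} + z_β)² · [p₁(1−p₁) + p₂(1−p₂)] / (p₁ − p₂)²
  = (2.576 + 0.842)² · (0.50·0.50 + 0.64·0.36) / (-0.14)²
  = (3.418)² · (0.2500 + 0.2304) / 0.0196
  = 11.6827 · 0.4804 / 0.0196
  = 286.35
Round up → n = 287 per group.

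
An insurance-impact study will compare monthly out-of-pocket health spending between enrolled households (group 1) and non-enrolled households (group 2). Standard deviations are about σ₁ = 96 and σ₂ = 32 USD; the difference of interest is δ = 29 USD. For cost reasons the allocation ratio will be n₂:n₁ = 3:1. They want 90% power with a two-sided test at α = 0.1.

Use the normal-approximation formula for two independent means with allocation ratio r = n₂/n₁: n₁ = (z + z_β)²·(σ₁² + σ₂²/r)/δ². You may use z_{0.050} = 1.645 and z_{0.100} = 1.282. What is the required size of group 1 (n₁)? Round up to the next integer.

n₁ = 98

n₁ = (z_{α/2} + z_β)² · (σ₁² + σ₂²/r) / δ²
   = (1.645 + 1.282)² · (96² + 32²/3) / 29²
   = 8.5673 · (9216 + 341.3333) / 841
   = 8.5673 · 9557.3 / 841
   = 97.36
Round up → n₁ = 98; n₂ = r·n₁ = 3 × 98 = 294.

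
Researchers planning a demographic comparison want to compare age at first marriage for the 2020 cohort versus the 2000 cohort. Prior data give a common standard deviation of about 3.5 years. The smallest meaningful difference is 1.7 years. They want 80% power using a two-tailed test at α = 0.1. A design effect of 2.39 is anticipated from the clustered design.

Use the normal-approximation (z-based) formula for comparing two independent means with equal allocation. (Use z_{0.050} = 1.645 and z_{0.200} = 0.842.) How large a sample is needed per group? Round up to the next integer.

n = 126 per group

n = (z_{α/2} + z_β)² · (σ₁² + σ₂²) / δ²
  = (1.645 + 0.842)² · (2·3.5² = 24.5) / 1.7²
  = 6.1852 · 24.5 / 2.89
  = 52.43
Design effect: 2.39 × 52.43 = 125.32.
Round up → n = 126 per group.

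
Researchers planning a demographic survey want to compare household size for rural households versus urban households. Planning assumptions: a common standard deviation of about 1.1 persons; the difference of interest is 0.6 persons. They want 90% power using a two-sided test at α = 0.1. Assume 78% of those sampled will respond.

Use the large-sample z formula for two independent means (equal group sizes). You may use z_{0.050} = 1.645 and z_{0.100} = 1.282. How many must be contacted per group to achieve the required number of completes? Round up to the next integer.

n = (z_{α/2} + z_β)² · (σ₁² + σ₂²) / δ²
  = (1.645 + 1.282)² · (2·1.1² = 2.42) / 0.6²
  = 8.5673 · 2.42 / 0.36
  = 57.59
Adjust for 78% response: 57.59 / 0.78 = 73.84.
Round up → n = 74 per group.

n = 74 per group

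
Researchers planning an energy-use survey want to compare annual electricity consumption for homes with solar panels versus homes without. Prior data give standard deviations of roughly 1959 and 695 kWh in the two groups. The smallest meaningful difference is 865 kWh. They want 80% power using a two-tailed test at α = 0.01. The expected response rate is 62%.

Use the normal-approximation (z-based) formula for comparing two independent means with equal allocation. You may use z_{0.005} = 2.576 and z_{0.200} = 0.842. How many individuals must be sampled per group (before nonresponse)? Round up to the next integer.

n = 109 per group

n = (z_{α/2} + z_β)² · (σ₁² + σ₂²) / δ²
  = (2.576 + 0.842)² · (1959² + 695² = 4320706) / 865²
  = 11.6827 · 4320706 / 748225
  = 67.46
Adjust for 62% response: 67.46 / 0.62 = 108.81.
Round up → n = 109 per group.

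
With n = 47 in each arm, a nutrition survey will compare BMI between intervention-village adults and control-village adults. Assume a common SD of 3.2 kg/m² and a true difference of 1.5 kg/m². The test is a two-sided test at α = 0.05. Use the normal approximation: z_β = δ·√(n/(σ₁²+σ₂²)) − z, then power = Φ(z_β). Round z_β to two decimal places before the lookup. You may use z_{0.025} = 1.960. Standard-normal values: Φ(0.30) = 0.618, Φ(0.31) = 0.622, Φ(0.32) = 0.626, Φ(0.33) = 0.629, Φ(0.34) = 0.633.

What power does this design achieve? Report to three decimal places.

Power ≈ 0.622

z_β = δ·√(n/(σ₁²+σ₂²)) − z_{α/2}
    = 1.5 · √(47/20.48) − 1.960
    = 1.5 · 1.51490 − 1.960
    = 2.2723 − 1.960 = 0.3123 → 0.31
Power = Φ(0.31) = 0.622.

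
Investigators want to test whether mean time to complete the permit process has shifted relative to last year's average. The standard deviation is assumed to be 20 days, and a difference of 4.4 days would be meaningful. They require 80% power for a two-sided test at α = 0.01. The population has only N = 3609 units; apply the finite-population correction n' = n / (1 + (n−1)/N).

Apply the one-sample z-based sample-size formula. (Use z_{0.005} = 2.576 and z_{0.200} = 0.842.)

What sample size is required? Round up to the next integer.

n = 227

n = (z_{α/2} + z_β)² · σ² / δ²
  = (2.576 + 0.842)² · 20² / 4.4²
  = 11.6827 · 400 / 19.36
  = 241.38
Finite-population correction (N = 3609): 241.38 / (1 + (241.38 − 1)/3609) = 226.31.
Round up → n = 227.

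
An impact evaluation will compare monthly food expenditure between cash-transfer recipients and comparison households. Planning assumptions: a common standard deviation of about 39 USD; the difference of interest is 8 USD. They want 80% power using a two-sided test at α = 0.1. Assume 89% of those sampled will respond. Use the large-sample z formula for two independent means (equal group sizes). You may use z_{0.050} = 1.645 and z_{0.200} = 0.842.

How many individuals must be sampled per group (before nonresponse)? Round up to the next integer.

n = (z_{α/2} + z_β)² · (σ₁² + σ₂²) / δ²
  = (1.645 + 0.842)² · (2·39² = 3042) / 8²
  = 6.1852 · 3042 / 64
  = 293.99
Adjust for 89% response: 293.99 / 0.89 = 330.32.
Round up → n = 331 per group.

n = 331 per group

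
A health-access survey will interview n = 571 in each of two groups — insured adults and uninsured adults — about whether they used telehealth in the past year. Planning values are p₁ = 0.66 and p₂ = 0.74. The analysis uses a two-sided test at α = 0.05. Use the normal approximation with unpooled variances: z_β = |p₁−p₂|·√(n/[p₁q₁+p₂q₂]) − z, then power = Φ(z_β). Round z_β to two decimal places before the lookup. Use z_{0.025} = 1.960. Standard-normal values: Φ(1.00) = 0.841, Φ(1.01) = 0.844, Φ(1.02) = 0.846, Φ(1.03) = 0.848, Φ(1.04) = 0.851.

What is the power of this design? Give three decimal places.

z_β = |p₁−p₂|·√(n/[p₁q₁+p₂q₂]) − z_{α/2}
    = 0.08 · √(571/0.4168) − 1.960
    = 0.08 · 37.0130 − 1.960
    = 2.9610 − 1.960 = 1.0010 → 1.00
Power = Φ(1.00) = 0.841.

Power ≈ 0.841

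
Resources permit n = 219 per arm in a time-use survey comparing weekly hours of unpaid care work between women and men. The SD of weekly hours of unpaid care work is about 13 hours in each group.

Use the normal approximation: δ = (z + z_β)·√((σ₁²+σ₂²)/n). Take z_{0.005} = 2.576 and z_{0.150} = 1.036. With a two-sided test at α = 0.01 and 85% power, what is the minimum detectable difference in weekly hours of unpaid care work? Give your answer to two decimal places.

Minimum detectable difference ≈ 4.49 hours

δ = (z_{α/2} + z_β) · √((σ₁²+σ₂²)/n)
  = (2.576 + 1.036) · √(338/219)
  = 3.612 · √1.5434
  = 3.612 · 1.2423
  = 4.4873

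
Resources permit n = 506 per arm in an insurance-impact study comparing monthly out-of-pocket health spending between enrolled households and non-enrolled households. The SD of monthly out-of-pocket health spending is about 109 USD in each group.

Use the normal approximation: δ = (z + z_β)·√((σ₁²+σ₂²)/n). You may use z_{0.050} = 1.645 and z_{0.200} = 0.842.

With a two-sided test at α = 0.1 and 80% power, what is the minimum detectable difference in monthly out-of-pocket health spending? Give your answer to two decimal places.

δ = (z_{α/2} + z_β) · √((σ₁²+σ₂²)/n)
  = (1.645 + 0.842) · √(23762/506)
  = 2.487 · √46.9605
  = 2.487 · 6.8528
  = 17.0428

Minimum detectable difference ≈ 17.04 USD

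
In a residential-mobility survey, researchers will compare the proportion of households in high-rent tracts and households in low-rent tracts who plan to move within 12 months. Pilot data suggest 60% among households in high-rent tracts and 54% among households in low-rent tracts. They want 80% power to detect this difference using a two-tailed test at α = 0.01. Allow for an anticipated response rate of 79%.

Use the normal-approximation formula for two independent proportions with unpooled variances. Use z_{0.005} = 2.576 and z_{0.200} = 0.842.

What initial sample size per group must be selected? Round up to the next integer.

n = 2007 per group

n = (z_{α/2} + z_β)² · [p₁(1−p₁) + p₂(1−p₂)] / (p₁ − p₂)²
  = (2.576 + 0.842)² · (0.60·0.40 + 0.54·0.46) / (0.06)²
  = (3.418)² · (0.2400 + 0.2484) / 0.0036
  = 11.6827 · 0.4884 / 0.0036
  = 1584.96
Adjust for 79% response: 1584.96 / 0.79 = 2006.27.
Round up → n = 2007 per group.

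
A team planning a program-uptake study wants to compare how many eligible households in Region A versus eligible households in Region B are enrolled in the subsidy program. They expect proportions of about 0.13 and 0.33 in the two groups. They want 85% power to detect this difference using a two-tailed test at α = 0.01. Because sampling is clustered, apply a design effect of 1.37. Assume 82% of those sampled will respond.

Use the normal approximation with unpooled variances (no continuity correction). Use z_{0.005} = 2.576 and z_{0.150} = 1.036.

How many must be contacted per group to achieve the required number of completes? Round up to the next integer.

n = (z_{α/2} + z_β)² · [p₁(1−p₁) + p₂(1−p₂)] / (p₁ − p₂)²
  = (2.576 + 1.036)² · (0.13·0.87 + 0.33·0.67) / (-0.20)²
  = (3.612)² · (0.1131 + 0.2211) / 0.0400
  = 13.0465 · 0.3342 / 0.0400
  = 109.00
Design effect: 1.37 × 109.00 = 149.34.
Adjust for 82% response: 149.34 / 0.82 = 182.12.
Round up → n = 183 per group.

n = 183 per group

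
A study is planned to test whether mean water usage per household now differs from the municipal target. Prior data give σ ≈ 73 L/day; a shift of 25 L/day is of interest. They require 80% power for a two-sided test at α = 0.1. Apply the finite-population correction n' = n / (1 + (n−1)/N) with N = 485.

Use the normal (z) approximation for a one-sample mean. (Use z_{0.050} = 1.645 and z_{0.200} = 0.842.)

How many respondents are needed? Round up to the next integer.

n = (z_{α/2} + z_β)² · σ² / δ²
  = (1.645 + 0.842)² · 73² / 25²
  = 6.1852 · 5329 / 625
  = 52.74
Finite-population correction (N = 485): 52.74 / (1 + (52.74 − 1)/485) = 47.65.
Round up → n = 48.

n = 48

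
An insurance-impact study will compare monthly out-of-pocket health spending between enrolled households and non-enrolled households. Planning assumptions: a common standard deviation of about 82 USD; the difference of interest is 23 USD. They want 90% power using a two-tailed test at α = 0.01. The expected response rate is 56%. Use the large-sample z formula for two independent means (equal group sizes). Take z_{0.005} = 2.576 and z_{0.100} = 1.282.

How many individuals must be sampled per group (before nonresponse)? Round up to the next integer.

n = 676 per group

n = (z_{α/2} + z_β)² · (σ₁² + σ₂²) / δ²
  = (2.576 + 1.282)² · (2·82² = 13448) / 23²
  = 14.8842 · 13448 / 529
  = 378.38
Adjust for 56% response: 378.38 / 0.56 = 675.68.
Round up → n = 676 per group.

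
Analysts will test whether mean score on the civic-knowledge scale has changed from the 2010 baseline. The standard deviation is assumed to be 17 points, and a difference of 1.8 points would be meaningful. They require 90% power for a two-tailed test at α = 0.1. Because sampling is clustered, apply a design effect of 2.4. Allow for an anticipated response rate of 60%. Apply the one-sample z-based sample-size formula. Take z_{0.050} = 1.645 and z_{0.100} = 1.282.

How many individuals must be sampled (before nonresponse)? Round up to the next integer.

n = 3057

n = (z_{α/2} + z_β)² · σ² / δ²
  = (1.645 + 1.282)² · 17² / 1.8²
  = 8.5673 · 289 / 3.24
  = 764.18
Design effect: 2.4 × 764.18 = 1834.04.
Adjust for 60% response: 1834.04 / 0.60 = 3056.74.
Round up → n = 3057.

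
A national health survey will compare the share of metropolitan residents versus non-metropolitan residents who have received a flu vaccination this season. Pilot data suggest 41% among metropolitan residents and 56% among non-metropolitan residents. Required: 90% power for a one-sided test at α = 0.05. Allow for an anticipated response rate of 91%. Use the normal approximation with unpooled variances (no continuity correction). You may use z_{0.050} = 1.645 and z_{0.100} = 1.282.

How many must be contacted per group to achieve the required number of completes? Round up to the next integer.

n = (z_α + z_β)² · [p₁(1−p₁) + p₂(1−p₂)] / (p₁ − p₂)²
  = (1.645 + 1.282)² · (0.41·0.59 + 0.56·0.44) / (-0.15)²
  = (2.927)² · (0.2419 + 0.2464) / 0.0225
  = 8.5673 · 0.4883 / 0.0225
  = 185.93
Adjust for 91% response: 185.93 / 0.91 = 204.32.
Round up → n = 205 per group.

n = 205 per group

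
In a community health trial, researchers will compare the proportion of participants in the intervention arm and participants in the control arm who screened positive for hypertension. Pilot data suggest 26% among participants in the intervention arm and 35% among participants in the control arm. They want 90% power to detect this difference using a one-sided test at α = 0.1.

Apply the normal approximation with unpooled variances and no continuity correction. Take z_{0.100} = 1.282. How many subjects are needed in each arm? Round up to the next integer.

n = (z_α + z_β)² · [p₁(1−p₁) + p₂(1−p₂)] / (p₁ − p₂)²
  = (1.282 + 1.282)² · (0.26·0.74 + 0.35·0.65) / (-0.09)²
  = (2.564)² · (0.1924 + 0.2275) / 0.0081
  = 6.5741 · 0.4199 / 0.0081
  = 340.80
Round up → n = 341 per group.

n = 341 per group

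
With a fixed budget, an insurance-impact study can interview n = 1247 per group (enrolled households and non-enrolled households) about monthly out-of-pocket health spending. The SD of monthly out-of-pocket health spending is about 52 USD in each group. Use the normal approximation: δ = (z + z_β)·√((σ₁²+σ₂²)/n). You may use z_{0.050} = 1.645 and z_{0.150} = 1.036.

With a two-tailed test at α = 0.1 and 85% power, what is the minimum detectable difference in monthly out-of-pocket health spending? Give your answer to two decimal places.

δ = (z_{α/2} + z_β) · √((σ₁²+σ₂²)/n)
  = (1.645 + 1.036) · √(5408/1247)
  = 2.681 · √4.3368
  = 2.681 · 2.0825
  = 5.5832

Minimum detectable difference ≈ 5.58 USD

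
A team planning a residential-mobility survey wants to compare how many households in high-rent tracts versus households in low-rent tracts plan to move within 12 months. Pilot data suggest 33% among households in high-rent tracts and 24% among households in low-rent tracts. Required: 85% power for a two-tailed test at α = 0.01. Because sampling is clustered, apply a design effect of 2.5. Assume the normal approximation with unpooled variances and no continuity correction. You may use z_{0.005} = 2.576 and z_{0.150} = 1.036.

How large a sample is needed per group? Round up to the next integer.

n = 1625 per group

n = (z_{α/2} + z_β)² · [p₁(1−p₁) + p₂(1−p₂)] / (p₁ − p₂)²
  = (2.576 + 1.036)² · (0.33·0.67 + 0.24·0.76) / (0.09)²
  = (3.612)² · (0.2211 + 0.1824) / 0.0081
  = 13.0465 · 0.4035 / 0.0081
  = 649.91
Design effect: 2.5 × 649.91 = 1624.78.
Round up → n = 1625 per group.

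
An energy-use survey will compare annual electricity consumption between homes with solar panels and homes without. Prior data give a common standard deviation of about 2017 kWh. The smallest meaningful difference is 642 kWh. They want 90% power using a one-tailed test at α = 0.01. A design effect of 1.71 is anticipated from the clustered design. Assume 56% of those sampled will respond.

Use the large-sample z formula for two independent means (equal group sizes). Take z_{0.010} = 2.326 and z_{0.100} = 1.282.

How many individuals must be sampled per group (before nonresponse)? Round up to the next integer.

n = 785 per group

n = (z_α + z_β)² · (σ₁² + σ₂²) / δ²
  = (2.326 + 1.282)² · (2·2017² = 8136578) / 642²
  = 13.0177 · 8136578 / 412164
  = 256.98
Design effect: 1.71 × 256.98 = 439.44.
Adjust for 56% response: 439.44 / 0.56 = 784.72.
Round up → n = 785 per group.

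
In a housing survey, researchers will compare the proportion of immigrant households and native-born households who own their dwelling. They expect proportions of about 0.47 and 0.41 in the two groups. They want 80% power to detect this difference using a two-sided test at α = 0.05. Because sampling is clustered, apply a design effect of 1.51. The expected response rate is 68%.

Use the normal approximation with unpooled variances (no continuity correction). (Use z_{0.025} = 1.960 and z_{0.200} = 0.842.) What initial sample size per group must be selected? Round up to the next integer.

n = 2378 per group

n = (z_{α/2} + z_β)² · [p₁(1−p₁) + p₂(1−p₂)] / (p₁ − p₂)²
  = (1.960 + 0.842)² · (0.47·0.53 + 0.41·0.59) / (0.06)²
  = (2.802)² · (0.2491 + 0.2419) / 0.0036
  = 7.8512 · 0.4910 / 0.0036
  = 1070.82
Design effect: 1.51 × 1070.82 = 1616.93.
Adjust for 68% response: 1616.93 / 0.68 = 2377.84.
Round up → n = 2378 per group.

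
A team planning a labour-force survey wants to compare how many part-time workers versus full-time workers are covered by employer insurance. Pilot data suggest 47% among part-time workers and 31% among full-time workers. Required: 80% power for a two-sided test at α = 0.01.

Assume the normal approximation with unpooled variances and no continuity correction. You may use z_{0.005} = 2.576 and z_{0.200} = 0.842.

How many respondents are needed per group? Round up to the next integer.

n = 212 per group

n = (z_{α/2} + z_β)² · [p₁(1−p₁) + p₂(1−p₂)] / (p₁ − p₂)²
  = (2.576 + 0.842)² · (0.47·0.53 + 0.31·0.69) / (0.16)²
  = (3.418)² · (0.2491 + 0.2139) / 0.0256
  = 11.6827 · 0.4630 / 0.0256
  = 211.29
Round up → n = 212 per group.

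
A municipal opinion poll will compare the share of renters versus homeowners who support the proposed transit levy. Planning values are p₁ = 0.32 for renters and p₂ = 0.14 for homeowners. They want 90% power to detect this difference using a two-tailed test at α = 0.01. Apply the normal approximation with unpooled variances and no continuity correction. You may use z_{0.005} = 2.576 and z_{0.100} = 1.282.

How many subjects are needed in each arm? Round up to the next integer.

n = 156 per group

n = (z_{α/2} + z_β)² · [p₁(1−p₁) + p₂(1−p₂)] / (p₁ − p₂)²
  = (2.576 + 1.282)² · (0.32·0.68 + 0.14·0.86) / (0.18)²
  = (3.858)² · (0.2176 + 0.1204) / 0.0324
  = 14.8842 · 0.3380 / 0.0324
  = 155.27
Round up → n = 156 per group.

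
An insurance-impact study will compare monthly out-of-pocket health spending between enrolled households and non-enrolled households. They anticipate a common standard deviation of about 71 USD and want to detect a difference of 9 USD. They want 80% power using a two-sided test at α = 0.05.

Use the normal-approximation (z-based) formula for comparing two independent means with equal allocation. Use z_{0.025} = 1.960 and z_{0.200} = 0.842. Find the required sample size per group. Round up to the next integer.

n = 978 per group

n = (z_{α/2} + z_β)² · (σ₁² + σ₂²) / δ²
  = (1.960 + 0.842)² · (2·71² = 10082) / 9²
  = 7.8512 · 10082 / 81
  = 977.23
Round up → n = 978 per group.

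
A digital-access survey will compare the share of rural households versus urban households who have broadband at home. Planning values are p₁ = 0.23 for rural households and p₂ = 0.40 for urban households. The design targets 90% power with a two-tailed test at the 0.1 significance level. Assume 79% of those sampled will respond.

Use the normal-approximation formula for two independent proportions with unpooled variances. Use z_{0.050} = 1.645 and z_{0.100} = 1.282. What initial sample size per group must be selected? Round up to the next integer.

n = 157 per group

n = (z_{α/2} + z_β)² · [p₁(1−p₁) + p₂(1−p₂)] / (p₁ − p₂)²
  = (1.645 + 1.282)² · (0.23·0.77 + 0.40·0.60) / (-0.17)²
  = (2.927)² · (0.1771 + 0.2400) / 0.0289
  = 8.5673 · 0.4171 / 0.0289
  = 123.65
Adjust for 79% response: 123.65 / 0.79 = 156.52.
Round up → n = 157 per group.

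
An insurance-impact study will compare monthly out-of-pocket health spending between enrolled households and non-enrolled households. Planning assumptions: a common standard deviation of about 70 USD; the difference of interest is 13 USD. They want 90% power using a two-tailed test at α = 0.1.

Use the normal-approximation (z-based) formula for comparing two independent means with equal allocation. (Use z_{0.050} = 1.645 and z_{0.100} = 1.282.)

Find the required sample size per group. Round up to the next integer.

n = 497 per group

n = (z_{α/2} + z_β)² · (σ₁² + σ₂²) / δ²
  = (1.645 + 1.282)² · (2·70² = 9800) / 13²
  = 8.5673 · 9800 / 169
  = 496.80
Round up → n = 497 per group.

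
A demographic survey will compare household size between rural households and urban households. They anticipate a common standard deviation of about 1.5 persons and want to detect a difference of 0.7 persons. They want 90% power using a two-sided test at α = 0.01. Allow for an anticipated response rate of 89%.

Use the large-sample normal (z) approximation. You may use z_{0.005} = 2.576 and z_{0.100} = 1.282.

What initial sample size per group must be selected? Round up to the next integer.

n = (z_{α/2} + z_β)² · (σ₁² + σ₂²) / δ²
  = (2.576 + 1.282)² · (2·1.5² = 4.5) / 0.7²
  = 14.8842 · 4.5 / 0.49
  = 136.69
Adjust for 89% response: 136.69 / 0.89 = 153.59.
Round up → n = 154 per group.

n = 154 per group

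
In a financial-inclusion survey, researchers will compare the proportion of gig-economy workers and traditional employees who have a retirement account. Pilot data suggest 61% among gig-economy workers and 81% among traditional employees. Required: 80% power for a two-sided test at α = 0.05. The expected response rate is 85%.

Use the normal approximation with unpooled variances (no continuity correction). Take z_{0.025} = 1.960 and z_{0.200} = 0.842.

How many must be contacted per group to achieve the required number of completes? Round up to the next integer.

n = 91 per group

n = (z_{α/2} + z_β)² · [p₁(1−p₁) + p₂(1−p₂)] / (p₁ − p₂)²
  = (1.960 + 0.842)² · (0.61·0.39 + 0.81·0.19) / (-0.20)²
  = (2.802)² · (0.2379 + 0.1539) / 0.0400
  = 7.8512 · 0.3918 / 0.0400
  = 76.90
Adjust for 85% response: 76.90 / 0.85 = 90.47.
Round up → n = 91 per group.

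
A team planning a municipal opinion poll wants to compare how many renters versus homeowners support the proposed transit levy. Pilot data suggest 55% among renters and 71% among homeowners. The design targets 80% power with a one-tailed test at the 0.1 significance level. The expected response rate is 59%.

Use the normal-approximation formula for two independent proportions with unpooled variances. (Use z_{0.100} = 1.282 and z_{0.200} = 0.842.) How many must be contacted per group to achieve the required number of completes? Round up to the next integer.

n = (z_α + z_β)² · [p₁(1−p₁) + p₂(1−p₂)] / (p₁ − p₂)²
  = (1.282 + 0.842)² · (0.55·0.45 + 0.71·0.29) / (-0.16)²
  = (2.124)² · (0.2475 + 0.2059) / 0.0256
  = 4.5114 · 0.4534 / 0.0256
  = 79.90
Adjust for 59% response: 79.90 / 0.59 = 135.42.
Round up → n = 136 per group.

n = 136 per group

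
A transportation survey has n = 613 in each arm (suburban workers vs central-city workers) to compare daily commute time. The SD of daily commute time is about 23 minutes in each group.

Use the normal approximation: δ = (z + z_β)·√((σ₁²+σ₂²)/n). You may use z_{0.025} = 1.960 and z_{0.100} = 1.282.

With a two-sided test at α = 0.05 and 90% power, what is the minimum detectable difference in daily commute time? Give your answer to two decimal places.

Minimum detectable difference ≈ 4.26 minutes

δ = (z_{α/2} + z_β) · √((σ₁²+σ₂²)/n)
  = (1.960 + 1.282) · √(1058/613)
  = 3.242 · √1.7259
  = 3.242 · 1.3137
  = 4.2592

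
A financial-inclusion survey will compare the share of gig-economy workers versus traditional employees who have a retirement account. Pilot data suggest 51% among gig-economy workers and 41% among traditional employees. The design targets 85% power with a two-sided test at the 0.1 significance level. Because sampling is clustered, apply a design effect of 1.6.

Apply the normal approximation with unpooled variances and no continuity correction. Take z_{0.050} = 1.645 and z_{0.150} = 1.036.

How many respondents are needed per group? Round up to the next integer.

n = 566 per group

n = (z_{α/2} + z_β)² · [p₁(1−p₁) + p₂(1−p₂)] / (p₁ − p₂)²
  = (1.645 + 1.036)² · (0.51·0.49 + 0.41·0.59) / (0.10)²
  = (2.681)² · (0.2499 + 0.2419) / 0.0100
  = 7.1878 · 0.4918 / 0.0100
  = 353.49
Design effect: 1.6 × 353.49 = 565.59.
Round up → n = 566 per group.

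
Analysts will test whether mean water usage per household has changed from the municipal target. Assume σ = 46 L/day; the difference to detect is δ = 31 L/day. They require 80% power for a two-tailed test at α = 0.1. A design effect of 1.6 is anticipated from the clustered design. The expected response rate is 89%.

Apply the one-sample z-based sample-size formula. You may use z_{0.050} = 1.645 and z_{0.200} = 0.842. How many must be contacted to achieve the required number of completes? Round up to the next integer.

n = (z_{α/2} + z_β)² · σ² / δ²
  = (1.645 + 0.842)² · 46² / 31²
  = 6.1852 · 2116 / 961
  = 13.62
Design effect: 1.6 × 13.62 = 21.79.
Adjust for 89% response: 21.79 / 0.89 = 24.48.
Round up → n = 25.

n = 25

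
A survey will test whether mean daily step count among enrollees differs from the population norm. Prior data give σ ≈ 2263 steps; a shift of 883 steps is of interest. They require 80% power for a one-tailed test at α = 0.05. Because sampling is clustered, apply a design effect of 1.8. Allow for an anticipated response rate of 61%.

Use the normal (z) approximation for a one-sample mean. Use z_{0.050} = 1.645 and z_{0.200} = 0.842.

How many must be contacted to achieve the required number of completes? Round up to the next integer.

n = (z_α + z_β)² · σ² / δ²
  = (1.645 + 0.842)² · 2263² / 883²
  = 6.1852 · 5121169 / 779689
  = 40.63
Design effect: 1.8 × 40.63 = 73.13.
Adjust for 61% response: 73.13 / 0.61 = 119.88.
Round up → n = 120.

n = 120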